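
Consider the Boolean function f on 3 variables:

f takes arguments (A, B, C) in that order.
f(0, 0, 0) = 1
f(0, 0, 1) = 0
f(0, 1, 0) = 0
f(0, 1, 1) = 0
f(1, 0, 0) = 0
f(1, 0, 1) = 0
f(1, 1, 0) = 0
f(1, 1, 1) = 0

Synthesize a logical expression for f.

f(A, B, C) = ~((A | B) | C)

The output is 1 only when every input is 0 — NOR of all inputs.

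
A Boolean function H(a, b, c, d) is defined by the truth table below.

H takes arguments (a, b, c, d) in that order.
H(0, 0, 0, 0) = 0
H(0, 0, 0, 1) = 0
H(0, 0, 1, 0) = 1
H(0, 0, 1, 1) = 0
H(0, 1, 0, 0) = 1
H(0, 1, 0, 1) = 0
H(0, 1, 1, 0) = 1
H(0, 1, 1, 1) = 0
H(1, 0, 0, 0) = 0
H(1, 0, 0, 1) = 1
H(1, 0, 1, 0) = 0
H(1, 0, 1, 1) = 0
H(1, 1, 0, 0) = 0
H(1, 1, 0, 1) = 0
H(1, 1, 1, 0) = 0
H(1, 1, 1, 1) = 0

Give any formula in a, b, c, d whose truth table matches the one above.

H(a, b, c, d) = (((((NOT a AND NOT b) AND c) AND NOT d) OR (((NOT a AND b) AND NOT c) AND NOT d)) OR (((NOT a AND b) AND c) AND NOT d)) OR (((a AND NOT b) AND NOT c) AND d)

H=1 on 4 inputs: (0,0,1,0), (0,1,0,0), (0,1,1,0), (1,0,0,1). Reading each as a conjunction of literals (¬a·¬b·c·¬d, ¬a·b·¬c·¬d, ¬a·b·c·¬d, a·¬b·¬c·d) and taking the OR gives the canonical DNF.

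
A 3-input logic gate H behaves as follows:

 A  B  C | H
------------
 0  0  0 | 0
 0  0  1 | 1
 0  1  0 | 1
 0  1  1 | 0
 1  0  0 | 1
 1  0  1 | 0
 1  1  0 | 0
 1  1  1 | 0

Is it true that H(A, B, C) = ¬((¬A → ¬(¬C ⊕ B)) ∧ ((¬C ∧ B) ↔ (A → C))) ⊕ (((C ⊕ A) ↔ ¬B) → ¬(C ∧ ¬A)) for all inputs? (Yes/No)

Evaluate ¬((¬A → ¬(¬C ⊕ B)) ∧ ((¬C ∧ B) ↔ (A → C))) ⊕ (((C ⊕ A) ↔ ¬B) → ¬(C ∧ ¬A)) on each row and compare to H:
  A=0, B=0, C=0: formula gives 0, H = 0 ✓
  A=0, B=0, C=1: formula gives 1, H = 1 ✓
  A=0, B=1, C=0: formula gives 1, H = 1 ✓
  A=0, B=1, C=1: formula gives 0, H = 0 ✓
  A=1, B=0, C=0: formula gives 1, H = 1 ✓
  …and likewise for the remaining 3 rows.
Every row agrees, so the formula is equivalent.

Yes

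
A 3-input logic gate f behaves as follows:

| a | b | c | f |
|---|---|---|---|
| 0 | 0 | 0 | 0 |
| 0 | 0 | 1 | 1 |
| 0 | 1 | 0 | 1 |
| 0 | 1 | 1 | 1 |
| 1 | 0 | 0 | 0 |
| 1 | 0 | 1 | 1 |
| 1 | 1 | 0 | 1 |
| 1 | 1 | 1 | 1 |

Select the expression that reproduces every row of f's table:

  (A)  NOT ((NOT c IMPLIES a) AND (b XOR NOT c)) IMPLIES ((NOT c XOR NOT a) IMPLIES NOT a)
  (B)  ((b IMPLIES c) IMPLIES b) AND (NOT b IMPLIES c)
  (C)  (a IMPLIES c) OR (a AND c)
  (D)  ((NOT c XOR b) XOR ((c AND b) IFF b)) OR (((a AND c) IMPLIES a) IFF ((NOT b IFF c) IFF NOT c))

D

(A) disagrees with f on (0,0,0) (formula → 1, table → 0); rule it out.
(B) disagrees with f on (0,0,1) (formula → 0, table → 1); rule it out.
(C) disagrees with f on (0,0,0) (formula → 1, table → 0); rule it out.
Only (D) survives; checking it on all 8 rows confirms it matches f.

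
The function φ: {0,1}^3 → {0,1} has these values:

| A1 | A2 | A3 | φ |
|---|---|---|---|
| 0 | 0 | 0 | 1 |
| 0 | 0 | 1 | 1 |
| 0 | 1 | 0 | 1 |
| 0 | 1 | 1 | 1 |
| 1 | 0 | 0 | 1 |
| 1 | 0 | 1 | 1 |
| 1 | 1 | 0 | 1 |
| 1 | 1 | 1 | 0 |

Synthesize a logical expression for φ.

φ(A1, A2, A3) = not ((A1 and A2) and A3)

The output is 0 only when every input is 1 — NAND of all inputs.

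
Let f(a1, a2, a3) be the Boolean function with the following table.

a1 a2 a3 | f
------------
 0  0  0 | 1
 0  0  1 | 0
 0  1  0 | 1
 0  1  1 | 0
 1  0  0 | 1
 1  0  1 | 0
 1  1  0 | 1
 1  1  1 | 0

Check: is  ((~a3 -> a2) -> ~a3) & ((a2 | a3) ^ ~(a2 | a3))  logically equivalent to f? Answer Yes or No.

Yes

Check the formula against f row by row:
  a1=0, a2=0, a3=0: formula gives 1, f = 1 ✓
  a1=0, a2=0, a3=1: formula gives 0, f = 0 ✓
  a1=0, a2=1, a3=0: formula gives 1, f = 1 ✓
  a1=0, a2=1, a3=1: formula gives 0, f = 0 ✓
  a1=1, a2=0, a3=0: formula gives 1, f = 1 ✓
  …and likewise for the remaining 3 rows.
Every row agrees, so the formula is equivalent.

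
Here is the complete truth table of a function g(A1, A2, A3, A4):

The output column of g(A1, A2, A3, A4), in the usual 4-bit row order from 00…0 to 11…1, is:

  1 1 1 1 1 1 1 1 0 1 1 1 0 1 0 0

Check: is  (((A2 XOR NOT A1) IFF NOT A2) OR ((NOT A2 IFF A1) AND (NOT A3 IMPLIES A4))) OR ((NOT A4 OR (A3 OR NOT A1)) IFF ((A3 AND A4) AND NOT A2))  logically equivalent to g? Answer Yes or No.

Yes

Check the formula against g row by row:
  A1=0, A2=0, A3=0, A4=0: formula gives 1, g = 1 ✓
  A1=0, A2=0, A3=0, A4=1: formula gives 1, g = 1 ✓
  A1=0, A2=0, A3=1, A4=0: formula gives 1, g = 1 ✓
  A1=0, A2=0, A3=1, A4=1: formula gives 1, g = 1 ✓
  …and likewise for the remaining 12 rows.
All 16 rows match — the expression computes g exactly.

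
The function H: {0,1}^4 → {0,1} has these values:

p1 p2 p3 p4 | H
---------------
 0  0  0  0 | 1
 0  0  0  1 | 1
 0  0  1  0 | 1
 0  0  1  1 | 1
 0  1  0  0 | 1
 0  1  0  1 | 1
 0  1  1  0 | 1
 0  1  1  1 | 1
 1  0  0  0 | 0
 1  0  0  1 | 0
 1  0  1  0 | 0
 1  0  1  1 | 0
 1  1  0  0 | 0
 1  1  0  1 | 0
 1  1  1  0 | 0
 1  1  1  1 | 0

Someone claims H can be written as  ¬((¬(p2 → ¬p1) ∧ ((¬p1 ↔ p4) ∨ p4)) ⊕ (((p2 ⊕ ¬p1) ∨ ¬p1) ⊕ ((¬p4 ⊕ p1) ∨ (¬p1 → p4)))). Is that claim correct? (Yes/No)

Yes

Check the formula against H row by row:
  p1=0, p2=0, p3=0, p4=0: formula gives 1, H = 1 ✓
  p1=0, p2=0, p3=0, p4=1: formula gives 1, H = 1 ✓
  p1=0, p2=0, p3=1, p4=0: formula gives 1, H = 1 ✓
  p1=0, p2=0, p3=1, p4=1: formula gives 1, H = 1 ✓
  …and likewise for the remaining 12 rows.
No disagreement on any input; they are logically equivalent.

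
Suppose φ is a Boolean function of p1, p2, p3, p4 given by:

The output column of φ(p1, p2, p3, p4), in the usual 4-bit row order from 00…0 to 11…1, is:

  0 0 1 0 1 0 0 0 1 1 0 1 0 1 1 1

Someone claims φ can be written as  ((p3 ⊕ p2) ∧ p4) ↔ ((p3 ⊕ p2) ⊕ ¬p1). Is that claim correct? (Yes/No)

Yes

Check the formula against φ row by row:
  p1=0, p2=0, p3=0, p4=0: formula gives 0, φ = 0 ✓
  p1=0, p2=0, p3=0, p4=1: formula gives 0, φ = 0 ✓
  p1=0, p2=0, p3=1, p4=0: formula gives 1, φ = 1 ✓
  p1=0, p2=0, p3=1, p4=1: formula gives 0, φ = 0 ✓
  …and likewise for the remaining 12 rows.
No disagreement on any input; they are logically equivalent.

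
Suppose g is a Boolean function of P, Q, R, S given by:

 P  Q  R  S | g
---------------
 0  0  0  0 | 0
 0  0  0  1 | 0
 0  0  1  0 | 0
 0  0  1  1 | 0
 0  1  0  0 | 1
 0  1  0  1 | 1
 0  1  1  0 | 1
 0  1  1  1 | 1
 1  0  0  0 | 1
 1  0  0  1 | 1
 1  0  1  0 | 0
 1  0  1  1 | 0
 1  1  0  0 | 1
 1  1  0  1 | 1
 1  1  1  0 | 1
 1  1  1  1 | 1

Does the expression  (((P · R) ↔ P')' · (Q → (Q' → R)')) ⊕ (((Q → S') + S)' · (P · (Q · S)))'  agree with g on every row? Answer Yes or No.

Evaluate (((P · R) ↔ P')' · (Q → (Q' → R)')) ⊕ (((Q → S') + S)' · (P · (Q · S)))' on each row and compare to g:
  P=0, Q=0, R=0, S=0: formula gives 0, g = 0 ✓
  P=0, Q=0, R=0, S=1: formula gives 0, g = 0 ✓
  P=0, Q=0, R=1, S=0: formula gives 0, g = 0 ✓
  P=0, Q=0, R=1, S=1: formula gives 0, g = 0 ✓
  …and likewise for the remaining 12 rows.
Every row agrees, so the formula is equivalent.

Yes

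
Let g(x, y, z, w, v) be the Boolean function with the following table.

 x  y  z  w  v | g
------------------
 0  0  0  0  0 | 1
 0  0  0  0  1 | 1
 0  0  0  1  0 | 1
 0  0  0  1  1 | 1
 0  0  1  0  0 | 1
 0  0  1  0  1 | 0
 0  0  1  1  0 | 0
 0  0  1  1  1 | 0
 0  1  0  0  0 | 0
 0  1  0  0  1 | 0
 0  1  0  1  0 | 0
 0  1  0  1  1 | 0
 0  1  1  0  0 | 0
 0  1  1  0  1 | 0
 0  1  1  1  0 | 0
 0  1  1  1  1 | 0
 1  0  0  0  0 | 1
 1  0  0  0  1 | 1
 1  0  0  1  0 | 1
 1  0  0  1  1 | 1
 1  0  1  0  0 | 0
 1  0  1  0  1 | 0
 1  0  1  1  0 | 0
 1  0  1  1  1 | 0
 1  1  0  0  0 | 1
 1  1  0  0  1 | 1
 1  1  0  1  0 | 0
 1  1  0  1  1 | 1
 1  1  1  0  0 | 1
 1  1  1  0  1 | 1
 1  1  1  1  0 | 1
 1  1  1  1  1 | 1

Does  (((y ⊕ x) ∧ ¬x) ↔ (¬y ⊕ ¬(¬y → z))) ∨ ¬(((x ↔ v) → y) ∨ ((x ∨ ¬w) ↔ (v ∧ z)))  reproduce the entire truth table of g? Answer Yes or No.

No

Evaluate (((y ⊕ x) ∧ ¬x) ↔ (¬y ⊕ ¬(¬y → z))) ∨ ¬(((x ↔ v) → y) ∨ ((x ∨ ¬w) ↔ (v ∧ z))) on each row and compare to g:
  x=0, y=0, z=0, w=0, v=0: formula gives 1, g = 1 ✓
  x=0, y=0, z=0, w=0, v=1: formula gives 1, g = 1 ✓
  x=0, y=0, z=0, w=1, v=0: formula gives 1, g = 1 ✓
  x=0, y=0, z=0, w=1, v=1: formula gives 1, g = 1 ✓
  …
  x=1, y=1, z=0, w=1, v=0: formula gives 1, but g = 0 ✗
A single disagreement suffices: at (1,1,0,1,0) they differ, so the formula does not compute g.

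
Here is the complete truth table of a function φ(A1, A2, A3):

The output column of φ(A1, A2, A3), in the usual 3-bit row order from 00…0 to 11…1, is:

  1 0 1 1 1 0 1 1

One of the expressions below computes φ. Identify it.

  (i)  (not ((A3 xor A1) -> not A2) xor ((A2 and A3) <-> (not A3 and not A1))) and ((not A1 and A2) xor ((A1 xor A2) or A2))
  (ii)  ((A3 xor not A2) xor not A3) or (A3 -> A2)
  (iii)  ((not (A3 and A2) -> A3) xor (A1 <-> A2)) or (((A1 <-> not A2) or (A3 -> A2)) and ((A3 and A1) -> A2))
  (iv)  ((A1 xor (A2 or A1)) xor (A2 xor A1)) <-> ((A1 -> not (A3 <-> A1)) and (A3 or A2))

ii

(i) fails at (0,0,0): the formula yields 0, φ is 1.
(iii) fails at (1,0,1): the formula yields 1, φ is 0.
(iv) fails at (0,1,0): the formula yields 0, φ is 1.
That leaves (ii). Evaluating it on every row reproduces the table of φ exactly.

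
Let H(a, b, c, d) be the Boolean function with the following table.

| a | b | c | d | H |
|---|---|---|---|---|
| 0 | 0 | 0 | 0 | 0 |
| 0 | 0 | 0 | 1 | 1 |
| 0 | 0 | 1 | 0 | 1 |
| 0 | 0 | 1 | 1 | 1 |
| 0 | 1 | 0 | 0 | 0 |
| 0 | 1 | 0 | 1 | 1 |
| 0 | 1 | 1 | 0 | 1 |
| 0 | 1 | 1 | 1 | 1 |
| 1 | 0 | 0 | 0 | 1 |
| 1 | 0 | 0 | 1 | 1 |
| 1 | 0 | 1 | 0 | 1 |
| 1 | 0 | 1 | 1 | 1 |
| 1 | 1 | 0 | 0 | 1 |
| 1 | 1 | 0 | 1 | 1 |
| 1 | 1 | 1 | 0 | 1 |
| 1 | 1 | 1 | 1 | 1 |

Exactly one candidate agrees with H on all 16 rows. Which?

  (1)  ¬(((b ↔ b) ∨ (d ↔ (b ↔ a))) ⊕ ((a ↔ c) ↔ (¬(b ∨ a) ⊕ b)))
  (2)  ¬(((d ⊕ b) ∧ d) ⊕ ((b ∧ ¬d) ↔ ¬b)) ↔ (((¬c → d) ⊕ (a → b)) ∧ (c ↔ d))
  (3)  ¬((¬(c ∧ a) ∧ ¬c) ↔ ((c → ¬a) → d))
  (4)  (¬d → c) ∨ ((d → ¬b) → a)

(1): at (0,0,0,0) it gives 1, but H = 0 — eliminated.
(2): at (0,0,0,0) it gives 1, but H = 0 — eliminated.
(3): at (0,0,0,0) it gives 1, but H = 0 — eliminated.
Only (4) survives; checking it on all 16 rows confirms it matches H.

4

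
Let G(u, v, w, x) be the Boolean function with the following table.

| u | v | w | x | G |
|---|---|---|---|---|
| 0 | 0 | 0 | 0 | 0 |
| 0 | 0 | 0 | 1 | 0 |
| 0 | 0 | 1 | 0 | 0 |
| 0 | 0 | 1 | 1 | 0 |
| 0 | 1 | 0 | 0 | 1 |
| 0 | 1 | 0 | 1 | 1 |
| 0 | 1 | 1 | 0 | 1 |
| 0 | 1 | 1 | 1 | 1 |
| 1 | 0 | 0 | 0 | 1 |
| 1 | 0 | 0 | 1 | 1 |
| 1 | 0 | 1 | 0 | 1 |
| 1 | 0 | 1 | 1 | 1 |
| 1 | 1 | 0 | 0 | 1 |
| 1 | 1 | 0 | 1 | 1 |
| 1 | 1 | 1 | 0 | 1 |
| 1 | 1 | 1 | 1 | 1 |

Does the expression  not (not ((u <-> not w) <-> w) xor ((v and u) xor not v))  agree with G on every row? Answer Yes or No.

Yes

Test each input against both G and the formula:
  u=0, v=0, w=0, x=0: formula gives 0, G = 0 ✓
  u=0, v=0, w=0, x=1: formula gives 0, G = 0 ✓
  u=0, v=0, w=1, x=0: formula gives 0, G = 0 ✓
  u=0, v=0, w=1, x=1: formula gives 0, G = 0 ✓
  … (the remaining 12 rows also agree.)
Every row agrees, so the formula is equivalent.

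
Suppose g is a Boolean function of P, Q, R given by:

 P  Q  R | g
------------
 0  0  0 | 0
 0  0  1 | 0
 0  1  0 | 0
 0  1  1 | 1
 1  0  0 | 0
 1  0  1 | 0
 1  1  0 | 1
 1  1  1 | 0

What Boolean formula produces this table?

g(P, Q, R) = ((P' · Q) · R) + ((P · Q) · R')

The 1-rows are (0,1,1), (1,1,0). Each contributes one minterm — ¬P·Q·R; P·Q·¬R — and their disjunction is a sum-of-products form of g.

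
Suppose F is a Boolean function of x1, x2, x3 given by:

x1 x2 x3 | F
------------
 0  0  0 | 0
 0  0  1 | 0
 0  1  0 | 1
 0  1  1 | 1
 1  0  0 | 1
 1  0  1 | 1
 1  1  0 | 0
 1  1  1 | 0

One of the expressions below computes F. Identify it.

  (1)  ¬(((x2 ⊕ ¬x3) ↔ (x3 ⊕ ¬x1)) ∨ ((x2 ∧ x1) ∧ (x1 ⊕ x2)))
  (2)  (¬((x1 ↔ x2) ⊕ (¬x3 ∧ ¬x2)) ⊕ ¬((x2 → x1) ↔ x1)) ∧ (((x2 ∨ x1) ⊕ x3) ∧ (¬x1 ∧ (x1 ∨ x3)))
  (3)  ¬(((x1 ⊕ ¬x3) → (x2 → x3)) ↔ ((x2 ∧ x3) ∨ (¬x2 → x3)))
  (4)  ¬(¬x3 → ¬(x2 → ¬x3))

(2) fails at (0,0,1): the formula yields 1, F is 0.
(3) fails at (0,0,0): the formula yields 1, F is 0.
(4) fails at (0,0,0): the formula yields 1, F is 0.
(1) is the remaining candidate, and it agrees with F on all 8 inputs.

1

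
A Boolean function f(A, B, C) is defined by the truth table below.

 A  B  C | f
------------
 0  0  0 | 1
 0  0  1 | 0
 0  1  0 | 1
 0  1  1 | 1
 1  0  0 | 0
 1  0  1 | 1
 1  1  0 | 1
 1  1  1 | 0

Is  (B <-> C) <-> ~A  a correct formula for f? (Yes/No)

No

Evaluate (B <-> C) <-> ~A on each row and compare to f:
  A=0, B=0, C=0: formula gives 1, f = 1 ✓
  A=0, B=0, C=1: formula gives 0, f = 0 ✓
  A=0, B=1, C=0: formula gives 0, but f = 1 ✗
Since they disagree at (0,1,0), the expression is not a correct formula for f.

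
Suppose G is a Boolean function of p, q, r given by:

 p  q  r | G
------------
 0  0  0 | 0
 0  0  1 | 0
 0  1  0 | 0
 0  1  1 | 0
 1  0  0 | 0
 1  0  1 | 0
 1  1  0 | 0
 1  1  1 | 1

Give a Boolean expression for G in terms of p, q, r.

Only row (1,1,1) gives 1. That row's minterm p·q·r is G directly.

G(p, q, r) = (p AND q) AND r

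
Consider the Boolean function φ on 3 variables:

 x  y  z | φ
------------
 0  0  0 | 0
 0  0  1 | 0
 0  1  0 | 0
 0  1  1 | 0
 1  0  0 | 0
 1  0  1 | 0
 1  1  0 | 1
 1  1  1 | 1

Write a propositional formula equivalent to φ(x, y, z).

The 1-rows are (1,1,0), (1,1,1). Each contributes one minterm — x·y·¬z; x·y·z — and their disjunction is a sum-of-products form of φ.

φ(x, y, z) = ((x · y) · z') + ((x · y) · z)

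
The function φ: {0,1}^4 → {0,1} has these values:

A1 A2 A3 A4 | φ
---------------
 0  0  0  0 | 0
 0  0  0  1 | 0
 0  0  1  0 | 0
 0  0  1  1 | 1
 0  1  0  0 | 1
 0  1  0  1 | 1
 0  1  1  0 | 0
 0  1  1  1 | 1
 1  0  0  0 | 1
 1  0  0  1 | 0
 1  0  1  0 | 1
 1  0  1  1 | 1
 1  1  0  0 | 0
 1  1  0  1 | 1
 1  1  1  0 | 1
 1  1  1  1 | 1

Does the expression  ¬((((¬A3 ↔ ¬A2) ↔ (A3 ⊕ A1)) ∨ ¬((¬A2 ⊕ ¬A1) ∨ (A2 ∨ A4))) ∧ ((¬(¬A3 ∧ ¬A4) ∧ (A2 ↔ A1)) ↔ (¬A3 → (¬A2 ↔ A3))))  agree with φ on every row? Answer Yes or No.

Check the formula against φ row by row:
  A1=0, A2=0, A3=0, A4=0: formula gives 0, φ = 0 ✓
  A1=0, A2=0, A3=0, A4=1: formula gives 1, but φ = 0 ✗
Since they disagree at (0,0,0,1), the expression is not a correct formula for φ.

No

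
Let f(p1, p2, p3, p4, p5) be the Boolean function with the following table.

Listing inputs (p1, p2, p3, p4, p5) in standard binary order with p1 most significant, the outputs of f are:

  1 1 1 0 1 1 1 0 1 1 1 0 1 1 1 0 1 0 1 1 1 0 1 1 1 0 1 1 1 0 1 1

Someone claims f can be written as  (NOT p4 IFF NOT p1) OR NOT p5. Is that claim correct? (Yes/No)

Check the formula against f row by row:
  p1=0, p2=0, p3=0, p4=0, p5=0: formula gives 1, f = 1 ✓
  p1=0, p2=0, p3=0, p4=0, p5=1: formula gives 1, f = 1 ✓
  p1=0, p2=0, p3=0, p4=1, p5=0: formula gives 1, f = 1 ✓
  p1=0, p2=0, p3=0, p4=1, p5=1: formula gives 0, f = 0 ✓
  …and likewise for the remaining 28 rows.
All 32 rows match — the expression computes f exactly.

Yes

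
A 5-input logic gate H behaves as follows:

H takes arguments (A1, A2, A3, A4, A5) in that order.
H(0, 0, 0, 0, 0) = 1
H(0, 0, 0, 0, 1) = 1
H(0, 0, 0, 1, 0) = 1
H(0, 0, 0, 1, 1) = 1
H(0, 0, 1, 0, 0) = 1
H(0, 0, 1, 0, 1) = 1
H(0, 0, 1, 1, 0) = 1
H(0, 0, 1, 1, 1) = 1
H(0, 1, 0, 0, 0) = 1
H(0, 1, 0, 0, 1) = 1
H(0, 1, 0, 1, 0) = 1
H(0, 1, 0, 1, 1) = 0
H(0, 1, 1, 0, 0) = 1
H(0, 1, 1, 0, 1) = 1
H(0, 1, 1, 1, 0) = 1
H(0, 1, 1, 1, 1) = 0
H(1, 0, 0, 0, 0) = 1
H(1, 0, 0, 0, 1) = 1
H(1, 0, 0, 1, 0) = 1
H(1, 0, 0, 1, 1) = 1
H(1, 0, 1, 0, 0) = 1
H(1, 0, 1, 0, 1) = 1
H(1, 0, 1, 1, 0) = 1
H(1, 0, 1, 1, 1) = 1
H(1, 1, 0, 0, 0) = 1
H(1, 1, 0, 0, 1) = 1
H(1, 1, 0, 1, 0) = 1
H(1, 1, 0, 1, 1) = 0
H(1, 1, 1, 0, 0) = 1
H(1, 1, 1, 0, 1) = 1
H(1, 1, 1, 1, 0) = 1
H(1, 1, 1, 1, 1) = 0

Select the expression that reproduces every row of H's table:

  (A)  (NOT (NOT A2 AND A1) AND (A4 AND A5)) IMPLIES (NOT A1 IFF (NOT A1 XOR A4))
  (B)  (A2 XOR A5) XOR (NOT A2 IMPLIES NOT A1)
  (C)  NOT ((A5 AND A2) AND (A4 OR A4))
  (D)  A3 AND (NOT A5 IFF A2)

C

(A) disagrees with H on (0,0,0,1,1) (formula → 0, table → 1); rule it out.
(B) disagrees with H on (0,0,0,0,1) (formula → 0, table → 1); rule it out.
(D) disagrees with H on (0,0,0,0,0) (formula → 0, table → 1); rule it out.
Only (C) survives; checking it on all 32 rows confirms it matches H.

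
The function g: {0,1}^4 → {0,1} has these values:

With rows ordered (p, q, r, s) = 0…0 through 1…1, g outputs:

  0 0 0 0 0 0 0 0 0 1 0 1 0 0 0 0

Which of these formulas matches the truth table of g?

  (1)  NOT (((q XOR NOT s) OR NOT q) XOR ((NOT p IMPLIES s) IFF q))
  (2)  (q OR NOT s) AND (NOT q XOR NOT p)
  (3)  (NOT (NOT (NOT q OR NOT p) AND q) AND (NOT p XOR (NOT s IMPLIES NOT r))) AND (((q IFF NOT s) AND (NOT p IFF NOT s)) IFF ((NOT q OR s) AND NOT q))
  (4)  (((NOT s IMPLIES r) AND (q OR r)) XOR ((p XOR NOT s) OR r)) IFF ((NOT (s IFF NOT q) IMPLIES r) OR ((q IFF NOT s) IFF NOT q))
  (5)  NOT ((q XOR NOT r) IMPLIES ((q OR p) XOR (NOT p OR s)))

3

(1): at (0,0,0,0) it gives 1, but g = 0 — eliminated.
(2): at (0,1,0,0) it gives 1, but g = 0 — eliminated.
(4): at (0,1,0,0) it gives 1, but g = 0 — eliminated.
(5): at (0,1,1,0) it gives 1, but g = 0 — eliminated.
Only (3) survives; checking it on all 16 rows confirms it matches g.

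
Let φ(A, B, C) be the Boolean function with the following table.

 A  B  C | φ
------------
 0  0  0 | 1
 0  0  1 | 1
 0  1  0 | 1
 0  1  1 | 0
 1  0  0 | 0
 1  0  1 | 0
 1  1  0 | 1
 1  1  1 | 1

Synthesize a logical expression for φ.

φ(A, B, C) = NOT ((((NOT A AND B) AND C) OR ((A AND NOT B) AND NOT C)) OR ((A AND NOT B) AND C))

The 0-rows are (0,1,1), (1,0,0), (1,0,1). Take each as a conjunction (¬A·B·C, A·¬B·¬C, A·¬B·C), form their disjunction, and complement — that gives a formula that is 1 everywhere φ is.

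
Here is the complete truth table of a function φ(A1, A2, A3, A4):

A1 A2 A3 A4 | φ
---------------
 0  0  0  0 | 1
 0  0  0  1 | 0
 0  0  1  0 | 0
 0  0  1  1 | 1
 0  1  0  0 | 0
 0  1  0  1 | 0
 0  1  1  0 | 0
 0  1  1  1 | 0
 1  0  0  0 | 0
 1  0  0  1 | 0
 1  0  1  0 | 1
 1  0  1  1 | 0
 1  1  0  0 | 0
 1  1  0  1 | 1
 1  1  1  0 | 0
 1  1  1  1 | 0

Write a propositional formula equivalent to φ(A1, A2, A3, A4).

φ(A1, A2, A3, A4) = (((((~A1 & ~A2) & ~A3) & ~A4) | (((~A1 & ~A2) & A3) & A4)) | (((A1 & ~A2) & A3) & ~A4)) | (((A1 & A2) & ~A3) & A4)

φ=1 on 4 inputs: (0,0,0,0), (0,0,1,1), (1,0,1,0), (1,1,0,1). Reading each as a conjunction of literals (¬A1·¬A2·¬A3·¬A4, ¬A1·¬A2·A3·A4, A1·¬A2·A3·¬A4, A1·A2·¬A3·A4) and taking the OR gives the canonical DNF.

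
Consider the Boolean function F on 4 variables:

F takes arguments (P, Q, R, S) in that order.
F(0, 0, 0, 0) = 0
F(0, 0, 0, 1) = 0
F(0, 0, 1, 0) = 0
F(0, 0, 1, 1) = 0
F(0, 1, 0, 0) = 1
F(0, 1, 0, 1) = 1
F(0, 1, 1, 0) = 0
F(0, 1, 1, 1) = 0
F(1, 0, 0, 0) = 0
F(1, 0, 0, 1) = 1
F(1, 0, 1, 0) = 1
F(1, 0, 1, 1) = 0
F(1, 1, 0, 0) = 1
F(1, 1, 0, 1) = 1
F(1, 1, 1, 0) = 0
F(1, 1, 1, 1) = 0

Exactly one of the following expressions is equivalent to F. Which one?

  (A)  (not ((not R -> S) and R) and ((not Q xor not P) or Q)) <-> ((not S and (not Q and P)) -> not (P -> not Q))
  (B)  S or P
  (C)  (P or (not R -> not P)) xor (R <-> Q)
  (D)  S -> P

A

(B) disagrees with F on (0,0,0,1) (formula → 1, table → 0); rule it out.
(C) disagrees with F on (0,0,1,0) (formula → 1, table → 0); rule it out.
(D) disagrees with F on (0,0,0,0) (formula → 1, table → 0); rule it out.
(A) is the remaining candidate, and it agrees with F on all 16 inputs.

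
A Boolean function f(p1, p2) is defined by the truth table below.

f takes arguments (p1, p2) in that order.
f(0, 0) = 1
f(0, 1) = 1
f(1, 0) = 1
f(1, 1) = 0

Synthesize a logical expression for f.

The output is 0 only when every input is 1 — NAND of all inputs.

f(p1, p2) = (p1 · p2)'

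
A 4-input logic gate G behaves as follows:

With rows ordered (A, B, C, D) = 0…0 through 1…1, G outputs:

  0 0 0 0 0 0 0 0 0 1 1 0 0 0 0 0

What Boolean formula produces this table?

G(A, B, C, D) = (((A & ~B) & ~C) & D) | (((A & ~B) & C) & ~D)

G=1 on 2 inputs: (1,0,0,1), (1,0,1,0). Reading each as a conjunction of literals (A·¬B·¬C·D, A·¬B·C·¬D) and taking the OR gives the canonical DNF.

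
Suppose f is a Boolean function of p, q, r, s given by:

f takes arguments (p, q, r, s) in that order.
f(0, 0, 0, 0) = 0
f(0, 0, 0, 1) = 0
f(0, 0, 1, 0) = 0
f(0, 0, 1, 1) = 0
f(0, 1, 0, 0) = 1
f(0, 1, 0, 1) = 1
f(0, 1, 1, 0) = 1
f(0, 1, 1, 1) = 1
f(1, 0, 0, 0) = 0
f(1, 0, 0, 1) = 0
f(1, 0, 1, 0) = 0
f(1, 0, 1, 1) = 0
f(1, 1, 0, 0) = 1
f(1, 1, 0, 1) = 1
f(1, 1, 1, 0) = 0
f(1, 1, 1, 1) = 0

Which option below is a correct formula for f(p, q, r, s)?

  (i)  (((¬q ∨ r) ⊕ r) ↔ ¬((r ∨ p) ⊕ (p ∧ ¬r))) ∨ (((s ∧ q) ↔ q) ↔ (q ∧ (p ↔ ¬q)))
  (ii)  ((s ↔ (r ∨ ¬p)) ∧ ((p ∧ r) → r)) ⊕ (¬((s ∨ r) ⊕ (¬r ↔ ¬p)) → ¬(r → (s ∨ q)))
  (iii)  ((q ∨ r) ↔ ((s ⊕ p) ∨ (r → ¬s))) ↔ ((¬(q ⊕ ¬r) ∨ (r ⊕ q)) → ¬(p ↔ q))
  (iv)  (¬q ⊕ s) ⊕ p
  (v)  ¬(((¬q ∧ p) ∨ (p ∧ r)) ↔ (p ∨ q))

(i): at (0,0,0,0) it gives 1, but f = 0 — eliminated.
(ii): at (0,0,0,0) it gives 1, but f = 0 — eliminated.
(iii): at (1,0,1,0) it gives 1, but f = 0 — eliminated.
(iv): at (0,0,0,0) it gives 1, but f = 0 — eliminated.
(v) is the remaining candidate, and it agrees with f on all 16 inputs.

v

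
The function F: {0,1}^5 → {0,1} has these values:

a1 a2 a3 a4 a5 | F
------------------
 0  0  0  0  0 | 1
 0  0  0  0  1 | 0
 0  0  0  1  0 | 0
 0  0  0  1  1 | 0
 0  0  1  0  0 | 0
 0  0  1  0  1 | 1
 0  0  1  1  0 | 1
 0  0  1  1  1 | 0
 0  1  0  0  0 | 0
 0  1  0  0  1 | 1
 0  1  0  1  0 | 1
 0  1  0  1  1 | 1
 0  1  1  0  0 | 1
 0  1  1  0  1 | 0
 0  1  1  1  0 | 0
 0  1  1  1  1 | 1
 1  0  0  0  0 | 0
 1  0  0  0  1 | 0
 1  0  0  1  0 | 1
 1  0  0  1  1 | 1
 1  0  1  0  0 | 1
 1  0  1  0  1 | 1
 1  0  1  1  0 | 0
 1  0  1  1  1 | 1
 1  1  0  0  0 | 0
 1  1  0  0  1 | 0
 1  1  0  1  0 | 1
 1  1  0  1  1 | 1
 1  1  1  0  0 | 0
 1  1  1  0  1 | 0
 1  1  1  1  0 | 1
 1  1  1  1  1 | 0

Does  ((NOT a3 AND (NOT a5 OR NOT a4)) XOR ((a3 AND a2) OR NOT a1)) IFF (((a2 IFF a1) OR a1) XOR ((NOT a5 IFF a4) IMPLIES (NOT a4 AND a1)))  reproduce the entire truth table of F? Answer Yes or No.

Yes

Test each input against both F and the formula:
  a1=0, a2=0, a3=0, a4=0, a5=0: formula gives 1, F = 1 ✓
  a1=0, a2=0, a3=0, a4=0, a5=1: formula gives 0, F = 0 ✓
  a1=0, a2=0, a3=0, a4=1, a5=0: formula gives 0, F = 0 ✓
  a1=0, a2=0, a3=0, a4=1, a5=1: formula gives 0, F = 0 ✓
  … (the remaining 28 rows also agree.)
All 32 rows match — the expression computes F exactly.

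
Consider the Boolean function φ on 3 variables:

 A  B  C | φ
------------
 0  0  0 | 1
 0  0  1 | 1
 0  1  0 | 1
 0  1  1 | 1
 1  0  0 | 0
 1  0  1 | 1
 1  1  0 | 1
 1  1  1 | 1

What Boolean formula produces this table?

φ(A, B, C) = ((A · B') · C')'

φ is 0 on exactly one input, (1,0,0), whose minterm is A·¬B·¬C. So φ is the negation of that single conjunction.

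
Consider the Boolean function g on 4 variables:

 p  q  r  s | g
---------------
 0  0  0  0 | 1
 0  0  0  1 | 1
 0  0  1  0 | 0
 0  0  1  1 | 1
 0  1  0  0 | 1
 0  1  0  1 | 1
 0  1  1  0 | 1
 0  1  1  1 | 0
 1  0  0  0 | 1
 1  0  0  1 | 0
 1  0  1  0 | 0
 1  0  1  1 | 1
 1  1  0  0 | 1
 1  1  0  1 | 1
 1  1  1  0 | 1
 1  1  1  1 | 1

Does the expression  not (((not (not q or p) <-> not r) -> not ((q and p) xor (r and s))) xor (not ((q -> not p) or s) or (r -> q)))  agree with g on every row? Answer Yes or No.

Check the formula against g row by row:
  p=0, q=0, r=0, s=0: formula gives 1, g = 1 ✓
  p=0, q=0, r=0, s=1: formula gives 1, g = 1 ✓
  p=0, q=0, r=1, s=0: formula gives 0, g = 0 ✓
  p=0, q=0, r=1, s=1: formula gives 1, g = 1 ✓
  …
  p=0, q=1, r=1, s=1: formula gives 1, but g = 0 ✗
A single disagreement suffices: at (0,1,1,1) they differ, so the formula does not compute g.

No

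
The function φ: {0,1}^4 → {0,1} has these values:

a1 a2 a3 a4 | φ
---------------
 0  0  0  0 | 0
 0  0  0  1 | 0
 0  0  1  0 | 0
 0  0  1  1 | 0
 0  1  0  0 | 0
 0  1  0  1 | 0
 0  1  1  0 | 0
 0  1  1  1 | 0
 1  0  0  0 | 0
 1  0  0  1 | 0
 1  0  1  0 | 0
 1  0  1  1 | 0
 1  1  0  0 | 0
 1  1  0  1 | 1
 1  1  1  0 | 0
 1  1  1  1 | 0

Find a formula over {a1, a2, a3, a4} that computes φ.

φ(a1, a2, a3, a4) = ((a1 · a2) · a3') · a4

φ is 1 on exactly one input, (1,1,0,1), whose minterm is a1·a2·¬a3·a4. So φ is just that conjunction.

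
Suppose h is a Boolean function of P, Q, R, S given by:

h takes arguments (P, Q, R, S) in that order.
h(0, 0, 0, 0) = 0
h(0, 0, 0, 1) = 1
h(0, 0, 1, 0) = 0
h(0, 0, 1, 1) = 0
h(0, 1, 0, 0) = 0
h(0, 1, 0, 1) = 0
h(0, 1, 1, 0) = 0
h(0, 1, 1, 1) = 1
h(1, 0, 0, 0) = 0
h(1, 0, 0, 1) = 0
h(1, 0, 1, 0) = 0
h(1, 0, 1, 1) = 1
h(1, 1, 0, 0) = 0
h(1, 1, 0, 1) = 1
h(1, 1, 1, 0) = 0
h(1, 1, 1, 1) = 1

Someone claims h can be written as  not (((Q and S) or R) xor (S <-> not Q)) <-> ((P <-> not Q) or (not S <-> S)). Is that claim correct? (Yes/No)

Evaluate not (((Q and S) or R) xor (S <-> not Q)) <-> ((P <-> not Q) or (not S <-> S)) on each row and compare to h:
  P=0, Q=0, R=0, S=0: formula gives 0, h = 0 ✓
  P=0, Q=0, R=0, S=1: formula gives 1, h = 1 ✓
  P=0, Q=0, R=1, S=0: formula gives 1, but h = 0 ✗
Row (0,0,1,0) is a counterexample, so the formula is not equivalent to h.

No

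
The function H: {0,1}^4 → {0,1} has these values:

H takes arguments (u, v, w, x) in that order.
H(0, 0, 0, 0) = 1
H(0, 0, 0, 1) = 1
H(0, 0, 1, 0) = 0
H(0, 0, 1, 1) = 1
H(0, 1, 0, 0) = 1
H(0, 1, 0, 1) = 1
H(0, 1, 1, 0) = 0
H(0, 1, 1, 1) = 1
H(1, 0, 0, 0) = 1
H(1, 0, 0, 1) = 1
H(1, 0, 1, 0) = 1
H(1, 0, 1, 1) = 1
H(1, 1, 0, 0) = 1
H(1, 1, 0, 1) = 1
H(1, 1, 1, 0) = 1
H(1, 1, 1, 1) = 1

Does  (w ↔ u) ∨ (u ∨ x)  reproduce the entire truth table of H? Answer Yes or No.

Yes

Check the formula against H row by row:
  u=0, v=0, w=0, x=0: formula gives 1, H = 1 ✓
  u=0, v=0, w=0, x=1: formula gives 1, H = 1 ✓
  u=0, v=0, w=1, x=0: formula gives 0, H = 0 ✓
  u=0, v=0, w=1, x=1: formula gives 1, H = 1 ✓
  … (the remaining 12 rows also agree.)
Every row agrees, so the formula is equivalent.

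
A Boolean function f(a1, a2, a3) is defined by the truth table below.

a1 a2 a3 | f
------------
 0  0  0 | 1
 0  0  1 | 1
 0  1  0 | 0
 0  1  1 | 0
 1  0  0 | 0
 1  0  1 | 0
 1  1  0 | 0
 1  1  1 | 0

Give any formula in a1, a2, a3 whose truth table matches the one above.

f=1 on 2 inputs: (0,0,0), (0,0,1). Reading each as a conjunction of literals (¬a1·¬a2·¬a3, ¬a1·¬a2·a3) and taking the OR gives the canonical DNF.

f(a1, a2, a3) = ((a1' · a2') · a3') + ((a1' · a2') · a3)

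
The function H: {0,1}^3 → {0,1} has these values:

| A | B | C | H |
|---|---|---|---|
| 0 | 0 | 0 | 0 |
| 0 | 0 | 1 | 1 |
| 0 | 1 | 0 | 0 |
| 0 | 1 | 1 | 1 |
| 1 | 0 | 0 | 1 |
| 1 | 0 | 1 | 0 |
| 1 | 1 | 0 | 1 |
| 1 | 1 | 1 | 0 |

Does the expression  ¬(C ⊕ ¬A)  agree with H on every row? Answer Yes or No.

Yes

Evaluate ¬(C ⊕ ¬A) on each row and compare to H:
  A=0, B=0, C=0: formula gives 0, H = 0 ✓
  A=0, B=0, C=1: formula gives 1, H = 1 ✓
  A=0, B=1, C=0: formula gives 0, H = 0 ✓
  A=0, B=1, C=1: formula gives 1, H = 1 ✓
  A=1, B=0, C=0: formula gives 1, H = 1 ✓
  …and likewise for the remaining 3 rows.
No disagreement on any input; they are logically equivalent.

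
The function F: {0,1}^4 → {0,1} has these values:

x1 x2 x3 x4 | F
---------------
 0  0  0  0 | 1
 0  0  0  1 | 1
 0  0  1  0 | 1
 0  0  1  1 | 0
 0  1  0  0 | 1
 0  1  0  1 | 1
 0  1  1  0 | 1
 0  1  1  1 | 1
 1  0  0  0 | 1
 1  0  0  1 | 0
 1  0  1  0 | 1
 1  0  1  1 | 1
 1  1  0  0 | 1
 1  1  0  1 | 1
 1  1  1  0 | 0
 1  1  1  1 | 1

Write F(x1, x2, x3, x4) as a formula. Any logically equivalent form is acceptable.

F(x1, x2, x3, x4) = NOT (((((NOT x1 AND NOT x2) AND x3) AND x4) OR (((x1 AND NOT x2) AND NOT x3) AND x4)) OR (((x1 AND x2) AND x3) AND NOT x4))

There are just 3 zero rows: (0,0,1,1), (1,0,0,1), (1,1,1,0). Their minterms are ¬x1·¬x2·x3·x4, x1·¬x2·¬x3·x4, x1·x2·x3·¬x4; the OR of those covers precisely the 0-outputs, and negating it yields F.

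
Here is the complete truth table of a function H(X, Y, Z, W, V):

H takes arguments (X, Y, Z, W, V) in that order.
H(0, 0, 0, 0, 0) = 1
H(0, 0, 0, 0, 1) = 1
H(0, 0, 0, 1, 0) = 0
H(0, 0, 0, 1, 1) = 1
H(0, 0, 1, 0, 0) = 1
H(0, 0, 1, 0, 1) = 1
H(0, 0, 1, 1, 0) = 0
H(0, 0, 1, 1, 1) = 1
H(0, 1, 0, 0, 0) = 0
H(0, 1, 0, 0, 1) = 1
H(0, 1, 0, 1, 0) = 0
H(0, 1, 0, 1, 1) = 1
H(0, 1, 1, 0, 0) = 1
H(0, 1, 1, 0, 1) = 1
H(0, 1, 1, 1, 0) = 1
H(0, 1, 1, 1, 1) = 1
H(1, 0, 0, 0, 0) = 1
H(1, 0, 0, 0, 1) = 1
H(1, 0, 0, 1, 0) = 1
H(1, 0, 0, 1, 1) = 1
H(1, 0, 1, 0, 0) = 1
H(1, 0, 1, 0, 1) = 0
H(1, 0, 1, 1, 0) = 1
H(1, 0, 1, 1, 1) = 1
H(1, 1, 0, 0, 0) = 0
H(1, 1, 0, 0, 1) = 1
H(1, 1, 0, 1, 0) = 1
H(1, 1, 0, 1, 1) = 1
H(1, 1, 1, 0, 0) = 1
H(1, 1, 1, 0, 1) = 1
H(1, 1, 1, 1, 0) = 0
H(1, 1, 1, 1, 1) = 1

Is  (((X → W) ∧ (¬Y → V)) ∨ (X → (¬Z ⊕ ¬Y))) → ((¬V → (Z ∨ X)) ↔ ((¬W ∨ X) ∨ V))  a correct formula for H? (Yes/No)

No

Evaluate (((X → W) ∧ (¬Y → V)) ∨ (X → (¬Z ⊕ ¬Y))) → ((¬V → (Z ∨ X)) ↔ ((¬W ∨ X) ∨ V)) on each row and compare to H:
  X=0, Y=0, Z=0, W=0, V=0: formula gives 0, but H = 1 ✗
A single disagreement suffices: at (0,0,0,0,0) they differ, so the formula does not compute H.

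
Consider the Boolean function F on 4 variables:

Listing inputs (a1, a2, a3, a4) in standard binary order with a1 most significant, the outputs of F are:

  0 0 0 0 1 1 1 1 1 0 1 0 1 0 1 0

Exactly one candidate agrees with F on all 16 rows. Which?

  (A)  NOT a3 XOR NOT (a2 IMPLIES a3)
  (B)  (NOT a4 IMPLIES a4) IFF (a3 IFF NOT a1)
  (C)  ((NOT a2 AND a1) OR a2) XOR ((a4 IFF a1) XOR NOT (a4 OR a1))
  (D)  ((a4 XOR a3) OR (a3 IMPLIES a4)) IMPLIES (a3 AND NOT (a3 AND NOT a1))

(A) fails at (0,0,0,0): the formula yields 1, F is 0.
(B) fails at (0,0,0,0): the formula yields 1, F is 0.
(D) fails at (0,1,0,0): the formula yields 0, F is 1.
(C) is the remaining candidate, and it agrees with F on all 16 inputs.

C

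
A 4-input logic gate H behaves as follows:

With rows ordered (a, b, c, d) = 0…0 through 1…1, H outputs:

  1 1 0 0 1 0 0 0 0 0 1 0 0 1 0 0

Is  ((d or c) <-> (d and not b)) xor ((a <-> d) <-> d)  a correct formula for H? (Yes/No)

No

Check the formula against H row by row:
  a=0, b=0, c=0, d=0: formula gives 1, H = 1 ✓
  a=0, b=0, c=0, d=1: formula gives 1, H = 1 ✓
  a=0, b=0, c=1, d=0: formula gives 0, H = 0 ✓
  a=0, b=0, c=1, d=1: formula gives 1, but H = 0 ✗
Since they disagree at (0,0,1,1), the expression is not a correct formula for H.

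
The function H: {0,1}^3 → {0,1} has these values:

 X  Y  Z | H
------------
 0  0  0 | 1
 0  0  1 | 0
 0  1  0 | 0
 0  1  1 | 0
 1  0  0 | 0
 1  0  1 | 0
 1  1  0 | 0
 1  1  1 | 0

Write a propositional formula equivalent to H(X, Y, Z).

H(X, Y, Z) = NOT ((X OR Y) OR Z)

The output is 1 only when every input is 0 — NOR of all inputs.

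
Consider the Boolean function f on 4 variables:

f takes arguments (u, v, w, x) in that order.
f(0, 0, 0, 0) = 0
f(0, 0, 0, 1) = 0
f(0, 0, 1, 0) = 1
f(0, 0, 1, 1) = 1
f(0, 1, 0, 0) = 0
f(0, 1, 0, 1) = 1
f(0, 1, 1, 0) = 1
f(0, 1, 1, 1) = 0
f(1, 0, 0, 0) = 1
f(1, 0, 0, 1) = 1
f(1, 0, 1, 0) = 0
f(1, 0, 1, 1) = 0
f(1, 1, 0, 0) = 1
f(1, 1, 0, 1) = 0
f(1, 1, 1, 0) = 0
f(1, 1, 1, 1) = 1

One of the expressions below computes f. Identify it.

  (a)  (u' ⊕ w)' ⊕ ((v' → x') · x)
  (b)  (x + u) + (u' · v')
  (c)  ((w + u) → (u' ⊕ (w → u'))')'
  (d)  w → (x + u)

a

(b) fails at (0,0,0,0): the formula yields 1, f is 0.
(c) fails at (0,0,1,0): the formula yields 0, f is 1.
(d) fails at (0,0,0,0): the formula yields 1, f is 0.
Only (a) survives; checking it on all 16 rows confirms it matches f.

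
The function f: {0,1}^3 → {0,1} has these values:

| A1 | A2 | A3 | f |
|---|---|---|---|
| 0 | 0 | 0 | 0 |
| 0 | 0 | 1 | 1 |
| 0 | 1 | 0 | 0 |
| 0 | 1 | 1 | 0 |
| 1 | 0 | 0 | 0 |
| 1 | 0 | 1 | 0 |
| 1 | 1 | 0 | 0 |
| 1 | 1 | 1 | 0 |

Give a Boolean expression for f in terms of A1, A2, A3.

f(A1, A2, A3) = (¬A1 ∧ ¬A2) ∧ A3

f is 1 on exactly one input, (0,0,1), whose minterm is ¬A1·¬A2·A3. So f is just that conjunction.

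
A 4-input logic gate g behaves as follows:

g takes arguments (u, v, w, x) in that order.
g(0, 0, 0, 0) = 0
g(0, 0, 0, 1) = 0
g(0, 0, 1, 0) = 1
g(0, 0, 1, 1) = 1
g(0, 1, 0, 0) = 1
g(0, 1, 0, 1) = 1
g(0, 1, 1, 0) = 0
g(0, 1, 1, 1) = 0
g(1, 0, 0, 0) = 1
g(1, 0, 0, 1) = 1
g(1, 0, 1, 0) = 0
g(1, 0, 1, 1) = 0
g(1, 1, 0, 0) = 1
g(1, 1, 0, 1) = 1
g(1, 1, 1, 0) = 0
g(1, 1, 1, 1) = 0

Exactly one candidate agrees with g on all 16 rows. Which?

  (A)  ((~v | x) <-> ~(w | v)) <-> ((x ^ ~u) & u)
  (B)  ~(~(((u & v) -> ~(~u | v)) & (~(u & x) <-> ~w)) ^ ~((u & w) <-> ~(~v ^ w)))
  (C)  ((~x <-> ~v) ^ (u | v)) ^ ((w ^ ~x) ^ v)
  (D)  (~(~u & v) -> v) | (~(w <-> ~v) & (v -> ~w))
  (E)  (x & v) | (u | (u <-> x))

C

(A) fails at (0,1,0,0): the formula yields 0, g is 1.
(B) fails at (0,0,0,0): the formula yields 1, g is 0.
(D) fails at (0,0,0,0): the formula yields 1, g is 0.
(E) fails at (0,0,0,0): the formula yields 1, g is 0.
Only (C) survives; checking it on all 16 rows confirms it matches g.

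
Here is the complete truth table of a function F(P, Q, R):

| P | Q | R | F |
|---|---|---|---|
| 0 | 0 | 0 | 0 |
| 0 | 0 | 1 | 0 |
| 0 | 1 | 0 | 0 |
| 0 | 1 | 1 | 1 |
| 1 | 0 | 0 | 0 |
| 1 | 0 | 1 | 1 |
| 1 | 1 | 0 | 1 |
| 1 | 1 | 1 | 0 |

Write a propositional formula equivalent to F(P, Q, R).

F=1 on 3 inputs: (0,1,1), (1,0,1), (1,1,0). Reading each as a conjunction of literals (¬P·Q·R, P·¬Q·R, P·Q·¬R) and taking the OR gives the canonical DNF.

F(P, Q, R) = (((not P and Q) and R) or ((P and not Q) and R)) or ((P and Q) and not R)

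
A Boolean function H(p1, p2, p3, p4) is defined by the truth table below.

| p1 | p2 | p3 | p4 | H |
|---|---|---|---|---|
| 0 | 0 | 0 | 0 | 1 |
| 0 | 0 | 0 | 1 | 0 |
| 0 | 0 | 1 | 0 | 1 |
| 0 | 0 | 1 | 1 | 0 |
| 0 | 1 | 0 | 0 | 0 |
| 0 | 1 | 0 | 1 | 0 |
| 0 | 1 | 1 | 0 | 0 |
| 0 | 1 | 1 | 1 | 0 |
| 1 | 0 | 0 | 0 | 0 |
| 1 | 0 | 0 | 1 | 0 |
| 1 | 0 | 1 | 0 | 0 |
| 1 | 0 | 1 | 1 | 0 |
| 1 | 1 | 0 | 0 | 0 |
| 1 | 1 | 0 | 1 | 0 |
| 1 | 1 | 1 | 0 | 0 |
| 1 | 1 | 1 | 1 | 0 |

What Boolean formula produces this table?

Collect the rows where H=1 — (0,0,0,0), (0,0,1,0) — and write one minterm per row: ¬p1·¬p2·¬p3·¬p4, ¬p1·¬p2·p3·¬p4. Their union (logical OR) reproduces the table exactly.

H(p1, p2, p3, p4) = (((not p1 and not p2) and not p3) and not p4) or (((not p1 and not p2) and p3) and not p4)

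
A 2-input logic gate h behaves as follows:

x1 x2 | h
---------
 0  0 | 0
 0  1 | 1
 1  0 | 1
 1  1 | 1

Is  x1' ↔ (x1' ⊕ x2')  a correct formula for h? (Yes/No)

Test each input against both h and the formula:
  x1=0, x2=0: formula gives 0, h = 0 ✓
  x1=0, x2=1: formula gives 1, h = 1 ✓
  x1=1, x2=0: formula gives 0, but h = 1 ✗
A single disagreement suffices: at (1,0) they differ, so the formula does not compute h.

No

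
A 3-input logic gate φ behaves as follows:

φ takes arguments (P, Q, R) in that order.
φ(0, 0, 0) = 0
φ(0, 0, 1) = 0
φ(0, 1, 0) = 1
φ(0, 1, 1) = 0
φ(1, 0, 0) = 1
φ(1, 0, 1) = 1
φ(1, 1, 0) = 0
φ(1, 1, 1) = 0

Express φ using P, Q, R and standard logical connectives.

Collect the rows where φ=1 — (0,1,0), (1,0,0), (1,0,1) — and write one minterm per row: ¬P·Q·¬R, P·¬Q·¬R, P·¬Q·R. Their union (logical OR) reproduces the table exactly.

φ(P, Q, R) = (((not P and Q) and not R) or ((P and not Q) and not R)) or ((P and not Q) and R)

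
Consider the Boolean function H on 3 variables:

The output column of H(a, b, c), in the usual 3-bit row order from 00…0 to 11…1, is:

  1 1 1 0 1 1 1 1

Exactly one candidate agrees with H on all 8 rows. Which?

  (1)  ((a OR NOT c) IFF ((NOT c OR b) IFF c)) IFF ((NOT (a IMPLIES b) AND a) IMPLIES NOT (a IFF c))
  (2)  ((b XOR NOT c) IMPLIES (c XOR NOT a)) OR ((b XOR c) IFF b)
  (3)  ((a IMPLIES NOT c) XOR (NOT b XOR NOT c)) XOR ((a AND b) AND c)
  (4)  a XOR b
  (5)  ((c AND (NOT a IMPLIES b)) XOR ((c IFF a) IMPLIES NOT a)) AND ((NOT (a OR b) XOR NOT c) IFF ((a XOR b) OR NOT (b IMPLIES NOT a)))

(1): at (0,0,0) it gives 0, but H = 1 — eliminated.
(3): at (0,0,1) it gives 0, but H = 1 — eliminated.
(4): at (0,0,0) it gives 0, but H = 1 — eliminated.
(5): at (0,0,1) it gives 0, but H = 1 — eliminated.
(2) is the remaining candidate, and it agrees with H on all 8 inputs.

2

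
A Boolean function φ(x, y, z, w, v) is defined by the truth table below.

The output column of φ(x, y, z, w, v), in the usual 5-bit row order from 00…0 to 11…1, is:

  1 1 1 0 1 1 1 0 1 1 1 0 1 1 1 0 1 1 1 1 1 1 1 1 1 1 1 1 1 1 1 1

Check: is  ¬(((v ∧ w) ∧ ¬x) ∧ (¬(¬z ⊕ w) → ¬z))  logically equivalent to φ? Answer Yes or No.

Check the formula against φ row by row:
  x=0, y=0, z=0, w=0, v=0: formula gives 1, φ = 1 ✓
  x=0, y=0, z=0, w=0, v=1: formula gives 1, φ = 1 ✓
  x=0, y=0, z=0, w=1, v=0: formula gives 1, φ = 1 ✓
  x=0, y=0, z=0, w=1, v=1: formula gives 0, φ = 0 ✓
  …and likewise for the remaining 28 rows.
All 32 rows match — the expression computes φ exactly.

Yes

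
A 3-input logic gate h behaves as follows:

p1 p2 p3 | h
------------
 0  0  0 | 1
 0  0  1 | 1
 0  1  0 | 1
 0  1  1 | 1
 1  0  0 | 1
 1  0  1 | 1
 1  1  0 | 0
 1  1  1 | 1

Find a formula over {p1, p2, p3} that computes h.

h is 0 on exactly one input, (1,1,0), whose minterm is p1·p2·¬p3. So h is the negation of that single conjunction.

h(p1, p2, p3) = ¬((p1 ∧ p2) ∧ ¬p3)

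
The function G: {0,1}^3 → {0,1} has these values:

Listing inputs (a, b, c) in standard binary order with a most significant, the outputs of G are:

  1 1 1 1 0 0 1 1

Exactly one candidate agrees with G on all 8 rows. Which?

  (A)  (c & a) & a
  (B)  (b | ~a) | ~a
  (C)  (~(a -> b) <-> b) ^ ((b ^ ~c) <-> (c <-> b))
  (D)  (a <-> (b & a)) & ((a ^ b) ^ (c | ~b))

B

(A): at (0,0,0) it gives 0, but G = 1 — eliminated.
(C): at (0,0,0) it gives 0, but G = 1 — eliminated.
(D): at (0,1,1) it gives 0, but G = 1 — eliminated.
(B) is the remaining candidate, and it agrees with G on all 8 inputs.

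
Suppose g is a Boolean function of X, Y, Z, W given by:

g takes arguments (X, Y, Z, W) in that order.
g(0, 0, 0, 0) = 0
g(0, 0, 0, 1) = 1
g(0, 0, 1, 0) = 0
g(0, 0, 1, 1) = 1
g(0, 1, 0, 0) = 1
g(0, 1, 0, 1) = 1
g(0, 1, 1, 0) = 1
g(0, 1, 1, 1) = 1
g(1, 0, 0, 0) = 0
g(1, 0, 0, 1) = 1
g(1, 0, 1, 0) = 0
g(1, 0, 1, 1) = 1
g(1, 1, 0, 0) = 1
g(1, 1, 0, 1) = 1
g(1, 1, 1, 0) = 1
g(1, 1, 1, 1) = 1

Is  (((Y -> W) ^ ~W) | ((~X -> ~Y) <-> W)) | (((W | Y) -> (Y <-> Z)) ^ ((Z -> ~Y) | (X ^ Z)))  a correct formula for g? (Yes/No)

Check the formula against g row by row:
  X=0, Y=0, Z=0, W=0: formula gives 0, g = 0 ✓
  X=0, Y=0, Z=0, W=1: formula gives 1, g = 1 ✓
  X=0, Y=0, Z=1, W=0: formula gives 0, g = 0 ✓
  X=0, Y=0, Z=1, W=1: formula gives 1, g = 1 ✓
  … (the remaining 12 rows also agree.)
All 16 rows match — the expression computes g exactly.

Yes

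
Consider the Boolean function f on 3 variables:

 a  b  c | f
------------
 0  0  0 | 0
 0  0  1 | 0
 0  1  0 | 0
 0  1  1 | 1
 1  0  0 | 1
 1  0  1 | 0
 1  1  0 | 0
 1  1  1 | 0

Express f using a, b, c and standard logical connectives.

Collect the rows where f=1 — (0,1,1), (1,0,0) — and write one minterm per row: ¬a·b·c, a·¬b·¬c. Their union (logical OR) reproduces the table exactly.

f(a, b, c) = ((NOT a AND b) AND c) OR ((a AND NOT b) AND NOT c)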